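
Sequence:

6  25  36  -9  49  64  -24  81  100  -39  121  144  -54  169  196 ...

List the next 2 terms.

-69, 225

The slot pattern repeats as ABB (period 3), so there are 2 interleaved tracks.
Track A = 6, -9, -24, -39, -54: arithmetic with common difference −15.
Track B = 25, 36, 49, 64, 81, 100, 121, 144, 169, 196: consecutive squares n² from n = 5.
The 16th slot belongs to track A; its 6th term is -69.
The 17th slot belongs to track B; its 11th term is 225.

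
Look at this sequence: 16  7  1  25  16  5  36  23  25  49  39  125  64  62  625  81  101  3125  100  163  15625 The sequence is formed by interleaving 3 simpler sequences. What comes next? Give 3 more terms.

121, 264, 78125

Split by position mod 3 into 3 tracks.
Stream A = 16, 25, 36, 49, 64, 81, 100: consecutive squares n² from n = 4.
Stream B = 7, 16, 23, 39, 62, 101, 163: each term equals the sum of the previous two.
Stream C = 1, 5, 25, 125, 625, 3125, 15625: powers 5^0, 5^1, 5^2, ….
Position 22 falls in stream A as its term 8, giving 121.
Position 23 falls in stream B as its term 8, giving 264.
The 24th slot belongs to stream C; its 8th term is 78125.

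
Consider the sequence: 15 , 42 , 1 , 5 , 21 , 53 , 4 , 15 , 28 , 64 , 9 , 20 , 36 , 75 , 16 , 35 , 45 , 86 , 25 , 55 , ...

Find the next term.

The terms cycle through 4 interleaved subsequences.
Stream A: 15, 21, 28, 36, 45 (the triangular numbers T_5, T_6, …).
Stream B: 42, 53, 64, 75, 86 (arithmetic, step +11).
Stream C: 1, 4, 9, 16, 25 (consecutive squares n² from n = 1).
Stream D: 5, 15, 20, 35, 55 (Fibonacci-style (each term is the sum of the two before it)).
Term 21 comes from stream A (its 6th entry): 55.

55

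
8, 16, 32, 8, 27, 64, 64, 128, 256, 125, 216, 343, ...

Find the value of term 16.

Reading positions in blocks of 6 reveals the pattern AAABBB — 2 tracks woven together.
Subsequence A: 8, 16, 32, 64, 128, 256 — multiplying by 2 each time.
Subsequence B: 8, 27, 64, 125, 216, 343 — consecutive cubes n³ from n = 2.
The 16th slot belongs to subsequence B; its 7th term is 512.

512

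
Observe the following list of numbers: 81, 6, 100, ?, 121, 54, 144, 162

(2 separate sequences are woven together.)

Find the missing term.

Taking every 2nd term gives 2 separate tracks.
Track A = 81, 100, 121, 144: perfect squares starting at 9².
Track B = 6, ?, 54, 162: geometric with ratio 3.
Track B's pattern makes the blank 18.

18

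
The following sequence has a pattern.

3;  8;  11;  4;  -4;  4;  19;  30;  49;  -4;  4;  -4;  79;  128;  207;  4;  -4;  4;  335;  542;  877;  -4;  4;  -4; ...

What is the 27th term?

Reading positions in blocks of 6 reveals the pattern AAABBB — 2 tracks woven together.
Track A: 3, 8, 11, 19, 30, 49, 79, 128, 207, 335, 542, 877. Fibonacci-style (each term is the sum of the two before it).
Track B: 4, -4, 4, -4, 4, -4, 4, -4, 4, -4, 4, -4. Alternating ±4.
Term 27 comes from track A (its 15th entry): 3715.

3715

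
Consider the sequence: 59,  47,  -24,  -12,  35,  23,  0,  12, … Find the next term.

11

The slot pattern repeats as AABB (period 4), so there are 2 interleaved tracks.
Track A: 59, 47, 35, 23 (linear: a_n = 71 − 12·n).
Track B: -24, -12, 0, 12 (arithmetic, step +12).
The 9th slot belongs to track A; its 5th term is 11.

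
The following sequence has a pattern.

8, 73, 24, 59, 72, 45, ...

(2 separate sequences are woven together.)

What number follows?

Positions 1, 3, 5, … form one subsequence and positions 2, 4, 6, … form another.
Subsequence A = 8, 24, 72: multiplying by 3 each time.
Subsequence B = 73, 59, 45: linear: a_n = 87 − 14·n.
Position 7 → subsequence A, term 4 = 216.

216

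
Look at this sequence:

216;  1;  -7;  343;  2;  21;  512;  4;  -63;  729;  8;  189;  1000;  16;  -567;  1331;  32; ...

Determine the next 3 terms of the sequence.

Split by position mod 3: positions 1, 4, 7, … form one track, and each other residue class forms its own.
Track A: 216, 343, 512, 729, 1000, 1331 — the cubes 6³, 7³, 8³, ….
Track B: 1, 2, 4, 8, 16, 32 — powers of 2.
Track C: -7, 21, -63, 189, -567 — a geometric progression (common ratio -3).
Position 18 falls in track C as its term 6, giving 1701.
The 19th slot belongs to track A; its 7th term is 1728.
Position 20 → track B, term 7 = 64.

1701, 1728, 64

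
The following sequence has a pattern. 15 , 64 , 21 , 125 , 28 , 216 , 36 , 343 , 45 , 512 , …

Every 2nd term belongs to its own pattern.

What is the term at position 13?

66

Odd-indexed and even-indexed terms follow separate rules.
Stream A: 15, 21, 28, 36, 45 — triangular numbers starting at T_5.
Stream B: 64, 125, 216, 343, 512 — perfect cubes starting at 4³.
Position 13 → stream A, term 7 = 66.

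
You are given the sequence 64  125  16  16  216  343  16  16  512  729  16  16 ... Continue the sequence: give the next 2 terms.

1000, 1331

The slot pattern repeats as AABB (period 4), so there are 2 interleaved tracks.
Track A = 64, 125, 216, 343, 512, 729: the cubes 4³, 5³, 6³, ….
Track B = 16, 16, 16, 16, 16, 16: constant 16.
Position 13 falls in track A as its term 7, giving 1000.
Position 14 falls in track A as its term 8, giving 1331.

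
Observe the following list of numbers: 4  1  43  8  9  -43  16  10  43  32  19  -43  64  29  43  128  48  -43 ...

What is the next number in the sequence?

Split by position mod 3 into 3 tracks.
Track A: 4, 8, 16, 32, 64, 128 — multiplying by 2 each time.
Track B: 1, 9, 10, 19, 29, 48 — each term equals the sum of the previous two.
Track C: 43, -43, 43, -43, 43, -43 — alternating ±43.
Term 19 comes from track A (its 7th entry): 256.

256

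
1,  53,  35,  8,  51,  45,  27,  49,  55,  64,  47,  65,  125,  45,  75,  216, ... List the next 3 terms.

The terms cycle through 3 interleaved subsequences.
Stream A: 1, 8, 27, 64, 125, 216. The cubes 1³, 2³, 3³, ….
Stream B: 53, 51, 49, 47, 45. Linear: a_n = 55 − 2·n.
Stream C: 35, 45, 55, 65, 75. Linear: a_n = 25 + 10·n.
Position 17 falls in stream B as its term 6, giving 43.
Position 18 falls in stream C as its term 6, giving 85.
Term 19 comes from stream A (its 7th entry): 343.

43, 85, 343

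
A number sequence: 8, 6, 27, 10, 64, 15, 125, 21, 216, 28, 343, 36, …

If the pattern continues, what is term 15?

Odd-indexed and even-indexed terms follow separate rules.
Track A is 8, 27, 64, 125, 216, 343, which is perfect cubes starting at 2³.
Track B is 6, 10, 15, 21, 28, 36, which is the triangular numbers T_3, T_4, ….
Position 15 → track A, term 8 = 729.

729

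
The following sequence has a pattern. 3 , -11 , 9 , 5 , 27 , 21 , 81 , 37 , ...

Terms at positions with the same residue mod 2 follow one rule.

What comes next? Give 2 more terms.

Split by position mod 2 into 2 tracks.
Track A: 3, 9, 27, 81 — geometric, ×3 each step.
Track B: -11, 5, 21, 37 — arithmetic, step +16.
Term 9 comes from track A (its 5th entry): 243.
The 10th slot belongs to track B; its 5th term is 53.

243, 53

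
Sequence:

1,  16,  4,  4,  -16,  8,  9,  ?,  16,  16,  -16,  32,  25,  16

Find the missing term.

16

Taking every 3rd term gives 3 separate tracks.
Stream A: 1, 4, 9, 16, 25 (perfect squares starting at 1²).
Stream B: 16, -16, ?, -16, 16 (alternating ±16).
Stream C: 4, 8, 16, 32 (powers of 2).
The gap is stream B's term 3; the rule gives 16.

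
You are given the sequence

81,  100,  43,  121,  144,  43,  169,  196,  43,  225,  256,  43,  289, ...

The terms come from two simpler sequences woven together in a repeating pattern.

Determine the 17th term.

400

Positions follow the repeating pattern AAB; grouping by letter gives 2 tracks.
Track A is 81, 100, 121, 144, 169, 196, 225, 256, 289, which is the squares 9², 10², 11², ….
Track B is 43, 43, 43, 43, which is always 43.
The 17th slot belongs to track A; its 12th term is 400.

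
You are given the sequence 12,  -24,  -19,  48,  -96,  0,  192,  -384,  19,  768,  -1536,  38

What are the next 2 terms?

The slot pattern repeats as AAB (period 3), so there are 2 interleaved tracks.
Track A: 12, -24, 48, -96, 192, -384, 768, -1536. Geometric, ×-2 each step.
Track B: -19, 0, 19, 38. Adding 19 each time.
Position 13 → track A, term 9 = 3072.
Position 14 falls in track A as its term 10, giving -6144.

3072, -6144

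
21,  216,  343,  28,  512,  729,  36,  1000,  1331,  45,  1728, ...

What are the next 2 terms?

Positions follow the repeating pattern ABB; grouping by letter gives 2 tracks.
Track A: 21, 28, 36, 45 (the triangular numbers T_6, T_7, …).
Track B: 216, 343, 512, 729, 1000, 1331, 1728 (perfect cubes starting at 6³).
Position 12 → track B, term 8 = 2197.
Term 13 comes from track A (its 5th entry): 55.

2197, 55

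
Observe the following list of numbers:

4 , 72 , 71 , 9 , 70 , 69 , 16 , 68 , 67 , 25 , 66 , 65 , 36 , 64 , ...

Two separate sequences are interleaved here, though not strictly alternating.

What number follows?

Reading positions in blocks of 3 reveals the pattern ABB — 2 tracks woven together.
Subsequence A: 4, 9, 16, 25, 36 — perfect squares starting at 2².
Subsequence B: 72, 71, 70, 69, 68, 67, 66, 65, 64 — linear: a_n = 73 − n.
Position 15 → subsequence B, term 10 = 63.

63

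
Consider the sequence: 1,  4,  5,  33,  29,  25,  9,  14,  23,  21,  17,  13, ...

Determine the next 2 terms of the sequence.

37, 60

Positions follow the repeating pattern AAABBB; grouping by letter gives 2 tracks.
Stream A = 1, 4, 5, 9, 14, 23: a Fibonacci-like recurrence a_n = a_{n-1} + a_{n-2}.
Stream B = 33, 29, 25, 21, 17, 13: arithmetic with common difference −4.
The 13th slot belongs to stream A; its 7th term is 37.
Position 14 falls in stream A as its term 8, giving 60.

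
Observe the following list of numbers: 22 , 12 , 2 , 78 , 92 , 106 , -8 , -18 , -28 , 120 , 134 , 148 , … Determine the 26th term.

-108

The slot pattern repeats as AAABBB (period 6), so there are 2 interleaved tracks.
Track A: 22, 12, 2, -8, -18, -28 — arithmetic, step −10.
Track B: 78, 92, 106, 120, 134, 148 — adding 14 each time.
Position 26 falls in track A as its term 14, giving -108.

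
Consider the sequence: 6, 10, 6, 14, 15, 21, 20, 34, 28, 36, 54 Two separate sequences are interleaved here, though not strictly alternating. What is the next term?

88

Reading positions in blocks of 4 reveals the pattern AABB — 2 tracks woven together.
Track A = 6, 10, 15, 21, 28, 36: triangular numbers n(n+1)/2 for n = 3, 4, ….
Track B = 6, 14, 20, 34, 54: a Fibonacci-like recurrence a_n = a_{n-1} + a_{n-2}.
Position 12 falls in track B as its term 6, giving 88.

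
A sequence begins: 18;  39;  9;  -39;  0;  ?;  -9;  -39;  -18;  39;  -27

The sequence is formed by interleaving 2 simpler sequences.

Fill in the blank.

Odd-indexed and even-indexed terms follow separate rules.
Track A: 18, 9, 0, -9, -18, -27 (arithmetic with common difference −9).
Track B: 39, -39, ?, -39, 39 (oscillating between 39 and -39).
Track B's pattern makes the blank 39.

39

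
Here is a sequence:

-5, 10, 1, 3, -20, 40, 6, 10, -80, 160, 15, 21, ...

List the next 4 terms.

Positions follow the repeating pattern AABB; grouping by letter gives 2 tracks.
Stream A is -5, 10, -20, 40, -80, 160, which is geometric, ×-2 each step.
Stream B is 1, 3, 6, 10, 15, 21, which is triangular numbers n(n+1)/2 for n = 1, 2, ….
Position 13 → stream A, term 7 = -320.
Term 14 comes from stream A (its 8th entry): 640.
Term 15 comes from stream B (its 7th entry): 28.
Term 16 comes from stream B (its 8th entry): 36.

-320, 640, 28, 36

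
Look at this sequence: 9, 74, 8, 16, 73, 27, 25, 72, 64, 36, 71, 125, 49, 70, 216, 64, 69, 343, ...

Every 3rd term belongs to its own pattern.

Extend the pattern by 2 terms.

Split by position mod 3: positions 1, 4, 7, … form one track, and each other residue class forms its own.
Subsequence A: 9, 16, 25, 36, 49, 64 (consecutive squares n² from n = 3).
Subsequence B: 74, 73, 72, 71, 70, 69 (linear: a_n = 75 − n).
Subsequence C: 8, 27, 64, 125, 216, 343 (the cubes 2³, 3³, 4³, …).
The 19th slot belongs to subsequence A; its 7th term is 81.
The 20th slot belongs to subsequence B; its 7th term is 68.

81, 68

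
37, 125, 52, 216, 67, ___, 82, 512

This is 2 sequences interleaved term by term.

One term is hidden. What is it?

Split by position mod 2 into 2 tracks.
Subsequence A = 37, 52, 67, 82: arithmetic with common difference +15.
Subsequence B = 125, 216, ?, 512: the cubes 5³, 6³, 7³, ….
The gap is subsequence B's term 3; the rule gives 343.

343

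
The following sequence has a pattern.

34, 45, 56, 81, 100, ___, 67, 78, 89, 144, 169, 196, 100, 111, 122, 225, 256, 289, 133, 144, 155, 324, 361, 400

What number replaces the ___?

Reading positions in blocks of 6 reveals the pattern AAABBB — 2 tracks woven together.
Subsequence A is 34, 45, 56, 67, 78, 89, 100, 111, 122, 133, 144, 155, which is arithmetic with common difference +11.
Subsequence B is 81, 100, ?, 144, 169, 196, 225, 256, 289, 324, 361, 400, which is the squares 9², 10², 11², ….
Filling subsequence B at index 3 by its rule yields 121.

121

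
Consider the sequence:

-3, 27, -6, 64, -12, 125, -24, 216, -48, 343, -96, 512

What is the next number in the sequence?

Positions 1, 3, 5, … form one subsequence and positions 2, 4, 6, … form another.
Track A: -3, -6, -12, -24, -48, -96 (geometric, ×2 each step).
Track B: 27, 64, 125, 216, 343, 512 (the cubes 3³, 4³, 5³, …).
The 13th slot belongs to track A; its 7th term is -192.

-192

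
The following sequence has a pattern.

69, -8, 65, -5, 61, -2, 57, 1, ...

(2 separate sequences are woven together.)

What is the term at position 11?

Positions 1, 3, 5, … form one subsequence and positions 2, 4, 6, … form another.
Track A is 69, 65, 61, 57, which is subtracting 4 each time.
Track B is -8, -5, -2, 1, which is linear: a_n = -11 + 3·n.
Term 11 comes from track A (its 6th entry): 49.

49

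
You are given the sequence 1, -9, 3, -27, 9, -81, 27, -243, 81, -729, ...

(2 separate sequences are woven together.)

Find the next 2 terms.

243, -2187

Taking every 2nd term gives 2 separate tracks.
Subsequence A is 1, 3, 9, 27, 81, which is powers 3^0, 3^1, 3^2, ….
Subsequence B is -9, -27, -81, -243, -729, which is multiplying by 3 each time.
Position 11 → subsequence A, term 6 = 243.
Position 12 → subsequence B, term 6 = -2187.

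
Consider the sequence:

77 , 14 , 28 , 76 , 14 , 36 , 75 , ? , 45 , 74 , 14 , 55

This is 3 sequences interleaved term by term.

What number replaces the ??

Read the sequence 3 terms at a time; column i is its own pattern.
Stream A: 77, 76, 75, 74 (linear: a_n = 78 − n).
Stream B: 14, 14, ?, 14 (always 14).
Stream C: 28, 36, 45, 55 (triangular numbers starting at T_7).
Filling stream B at index 3 by its rule yields 14.

14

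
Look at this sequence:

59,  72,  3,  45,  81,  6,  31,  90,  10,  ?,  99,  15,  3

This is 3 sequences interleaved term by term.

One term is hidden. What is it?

17

The terms cycle through 3 interleaved subsequences.
Track A: 59, 45, 31, ?, 3 (subtracting 14 each time).
Track B: 72, 81, 90, 99 (linear: a_n = 63 + 9·n).
Track C: 3, 6, 10, 15 (the triangular numbers T_2, T_3, …).
Track A's pattern makes the blank 17.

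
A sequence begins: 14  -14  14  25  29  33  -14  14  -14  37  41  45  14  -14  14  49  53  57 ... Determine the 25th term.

14

Reading positions in blocks of 6 reveals the pattern AAABBB — 2 tracks woven together.
Track A: 14, -14, 14, -14, 14, -14, 14, -14, 14 (the oscillation 14·(−1)^(n+1)).
Track B: 25, 29, 33, 37, 41, 45, 49, 53, 57 (linear: a_n = 21 + 4·n).
The 25th slot belongs to track A; its 13th term is 14.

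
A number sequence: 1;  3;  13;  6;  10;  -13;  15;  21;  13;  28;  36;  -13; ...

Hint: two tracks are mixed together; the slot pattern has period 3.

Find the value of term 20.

The slot pattern repeats as AAB (period 3), so there are 2 interleaved tracks.
Track A = 1, 3, 6, 10, 15, 21, 28, 36: triangular numbers starting at T_1.
Track B = 13, -13, 13, -13: alternating ±13.
Position 20 → track A, term 14 = 105.

105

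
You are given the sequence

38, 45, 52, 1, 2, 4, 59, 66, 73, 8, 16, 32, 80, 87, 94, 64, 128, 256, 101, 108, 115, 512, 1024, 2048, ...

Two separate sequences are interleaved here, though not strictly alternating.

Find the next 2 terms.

122, 129

Reading positions in blocks of 6 reveals the pattern AAABBB — 2 tracks woven together.
Subsequence A: 38, 45, 52, 59, 66, 73, 80, 87, 94, 101, 108, 115 — arithmetic, step +7.
Subsequence B: 1, 2, 4, 8, 16, 32, 64, 128, 256, 512, 1024, 2048 — successive powers of 2.
Position 25 falls in subsequence A as its term 13, giving 122.
Position 26 → subsequence A, term 14 = 129.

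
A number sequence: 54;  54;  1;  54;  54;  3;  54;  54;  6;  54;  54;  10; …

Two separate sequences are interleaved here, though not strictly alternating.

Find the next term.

54

Reading positions in blocks of 3 reveals the pattern AAB — 2 tracks woven together.
Track A: 54, 54, 54, 54, 54, 54, 54, 54 — the constant sequence 54.
Track B: 1, 3, 6, 10 — triangular numbers starting at T_1.
Position 13 falls in track A as its term 9, giving 54.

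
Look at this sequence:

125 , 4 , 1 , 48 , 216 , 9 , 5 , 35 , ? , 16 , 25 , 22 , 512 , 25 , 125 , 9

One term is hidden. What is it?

Taking every 4th term gives 4 separate tracks.
Track A: 125, 216, ?, 512. The cubes 5³, 6³, 7³, ….
Track B: 4, 9, 16, 25. The squares 2², 3², 4², ….
Track C: 1, 5, 25, 125. Powers 5^0, 5^1, 5^2, ….
Track D: 48, 35, 22, 9. Subtracting 13 each time.
The gap is track A's term 3; the rule gives 343.

343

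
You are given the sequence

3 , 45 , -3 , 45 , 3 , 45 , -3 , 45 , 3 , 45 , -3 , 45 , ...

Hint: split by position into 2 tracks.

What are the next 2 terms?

3, 45

Split by position mod 2 into 2 tracks.
Subsequence A = 3, -3, 3, -3, 3, -3: alternating ±3.
Subsequence B = 45, 45, 45, 45, 45, 45: the constant sequence 45.
Term 13 comes from subsequence A (its 7th entry): 3.
The 14th slot belongs to subsequence B; its 7th term is 45.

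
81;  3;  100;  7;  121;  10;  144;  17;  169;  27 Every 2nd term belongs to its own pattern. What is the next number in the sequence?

Positions 1, 3, 5, … form one subsequence and positions 2, 4, 6, … form another.
Stream A: 81, 100, 121, 144, 169 (consecutive squares n² from n = 9).
Stream B: 3, 7, 10, 17, 27 (each term equals the sum of the previous two).
Term 11 comes from stream A (its 6th entry): 196.

196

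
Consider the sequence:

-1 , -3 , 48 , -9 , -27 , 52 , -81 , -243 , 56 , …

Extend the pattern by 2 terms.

-729, -2187

Positions follow the repeating pattern AAB; grouping by letter gives 2 tracks.
Track A: -1, -3, -9, -27, -81, -243 — multiplying by 3 each time.
Track B: 48, 52, 56 — arithmetic, step +4.
The 10th slot belongs to track A; its 7th term is -729.
Term 11 comes from track A (its 8th entry): -2187.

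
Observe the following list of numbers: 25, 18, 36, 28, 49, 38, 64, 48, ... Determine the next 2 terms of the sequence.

81, 58

The terms cycle through 2 interleaved subsequences.
Track A: 25, 36, 49, 64 (perfect squares starting at 5²).
Track B: 18, 28, 38, 48 (adding 10 each time).
Term 9 comes from track A (its 5th entry): 81.
Position 10 falls in track B as its term 5, giving 58.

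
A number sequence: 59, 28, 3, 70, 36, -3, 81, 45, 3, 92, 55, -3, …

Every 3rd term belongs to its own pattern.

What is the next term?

103

Split by position mod 3 into 3 tracks.
Track A: 59, 70, 81, 92 — adding 11 each time.
Track B: 28, 36, 45, 55 — the triangular numbers T_7, T_8, ….
Track C: 3, -3, 3, -3 — alternating ±3.
Position 13 falls in track A as its term 5, giving 103.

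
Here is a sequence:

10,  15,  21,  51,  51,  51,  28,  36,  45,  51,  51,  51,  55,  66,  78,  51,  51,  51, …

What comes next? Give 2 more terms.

The slot pattern repeats as AAABBB (period 6), so there are 2 interleaved tracks.
Track A = 10, 15, 21, 28, 36, 45, 55, 66, 78: triangular numbers n(n+1)/2 for n = 4, 5, ….
Track B = 51, 51, 51, 51, 51, 51, 51, 51, 51: the constant sequence 51.
The 19th slot belongs to track A; its 10th term is 91.
Position 20 → track A, term 11 = 105.

91, 105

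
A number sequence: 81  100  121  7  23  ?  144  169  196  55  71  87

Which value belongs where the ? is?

Positions follow the repeating pattern AAABBB; grouping by letter gives 2 tracks.
Track A: 81, 100, 121, 144, 169, 196. The squares 9², 10², 11², ….
Track B: 7, 23, ?, 55, 71, 87. Arithmetic with common difference +16.
The gap is track B's term 3; the rule gives 39.

39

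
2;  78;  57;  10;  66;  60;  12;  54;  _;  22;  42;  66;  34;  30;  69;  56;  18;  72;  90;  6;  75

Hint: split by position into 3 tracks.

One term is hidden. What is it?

The terms cycle through 3 interleaved subsequences.
Track A: 2, 10, 12, 22, 34, 56, 90. A Fibonacci-like recurrence a_n = a_{n-1} + a_{n-2}.
Track B: 78, 66, 54, 42, 30, 18, 6. Arithmetic with common difference −12.
Track C: 57, 60, ?, 66, 69, 72, 75. Arithmetic with common difference +3.
Filling track C at index 3 by its rule yields 63.

63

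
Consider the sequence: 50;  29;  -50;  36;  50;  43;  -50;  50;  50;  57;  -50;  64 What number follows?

50

Positions 1, 3, 5, … form one subsequence and positions 2, 4, 6, … form another.
Stream A: 50, -50, 50, -50, 50, -50 — alternating ±50.
Stream B: 29, 36, 43, 50, 57, 64 — arithmetic with common difference +7.
Position 13 → stream A, term 7 = 50.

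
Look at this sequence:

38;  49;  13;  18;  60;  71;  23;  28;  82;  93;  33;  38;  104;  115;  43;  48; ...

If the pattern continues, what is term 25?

Reading positions in blocks of 4 reveals the pattern AABB — 2 tracks woven together.
Stream A: 38, 49, 60, 71, 82, 93, 104, 115 (adding 11 each time).
Stream B: 13, 18, 23, 28, 33, 38, 43, 48 (adding 5 each time).
Term 25 comes from stream A (its 13th entry): 170.

170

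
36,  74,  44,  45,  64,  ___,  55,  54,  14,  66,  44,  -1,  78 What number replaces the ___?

The terms cycle through 3 interleaved subsequences.
Subsequence A = 36, 45, 55, 66, 78: triangular numbers starting at T_8.
Subsequence B = 74, 64, 54, 44: arithmetic, step −10.
Subsequence C = 44, ?, 14, -1: subtracting 15 each time.
The gap is subsequence C's term 2; the rule gives 29.

29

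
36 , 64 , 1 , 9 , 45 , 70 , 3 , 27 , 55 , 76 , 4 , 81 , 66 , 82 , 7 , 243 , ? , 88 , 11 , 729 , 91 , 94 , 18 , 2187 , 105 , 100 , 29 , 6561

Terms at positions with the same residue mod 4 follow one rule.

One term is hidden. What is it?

Split by position mod 4: positions 1, 5, 9, … form one track, and each other residue class forms its own.
Subsequence A: 36, 45, 55, 66, ?, 91, 105 — triangular numbers starting at T_8.
Subsequence B: 64, 70, 76, 82, 88, 94, 100 — adding 6 each time.
Subsequence C: 1, 3, 4, 7, 11, 18, 29 — each term equals the sum of the previous two.
Subsequence D: 9, 27, 81, 243, 729, 2187, 6561 — successive powers of 3.
Filling subsequence A at index 5 by its rule yields 78.

78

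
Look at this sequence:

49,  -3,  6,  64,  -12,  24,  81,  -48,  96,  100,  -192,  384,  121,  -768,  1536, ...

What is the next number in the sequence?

Reading positions in blocks of 3 reveals the pattern ABB — 2 tracks woven together.
Track A = 49, 64, 81, 100, 121: the squares 7², 8², 9², ….
Track B = -3, 6, -12, 24, -48, 96, -192, 384, -768, 1536: multiplying by -2 each time.
The 16th slot belongs to track A; its 6th term is 144.

144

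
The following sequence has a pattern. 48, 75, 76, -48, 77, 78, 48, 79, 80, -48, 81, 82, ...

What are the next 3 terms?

Positions follow the repeating pattern ABB; grouping by letter gives 2 tracks.
Track A = 48, -48, 48, -48: oscillating between 48 and -48.
Track B = 75, 76, 77, 78, 79, 80, 81, 82: linear: a_n = 74 + n.
Position 13 → track A, term 5 = 48.
Position 14 falls in track B as its term 9, giving 83.
The 15th slot belongs to track B; its 10th term is 84.

48, 83, 84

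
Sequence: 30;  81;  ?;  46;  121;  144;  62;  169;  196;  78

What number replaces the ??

The slot pattern repeats as ABB (period 3), so there are 2 interleaved tracks.
Track A is 30, 46, 62, 78, which is linear: a_n = 14 + 16·n.
Track B is 81, ?, 121, 144, 169, 196, which is perfect squares starting at 9².
Filling track B at index 2 by its rule yields 100.

100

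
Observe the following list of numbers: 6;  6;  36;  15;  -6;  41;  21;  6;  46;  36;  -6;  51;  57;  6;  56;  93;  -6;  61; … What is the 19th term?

150

Split by position mod 3: positions 1, 4, 7, … form one track, and each other residue class forms its own.
Track A: 6, 15, 21, 36, 57, 93. Each term equals the sum of the previous two.
Track B: 6, -6, 6, -6, 6, -6. Oscillating between 6 and -6.
Track C: 36, 41, 46, 51, 56, 61. Arithmetic with common difference +5.
Position 19 falls in track A as its term 7, giving 150.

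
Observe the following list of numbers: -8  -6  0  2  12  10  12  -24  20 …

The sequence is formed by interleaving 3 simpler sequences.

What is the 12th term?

Split by position mod 3: positions 1, 4, 7, … form one track, and each other residue class forms its own.
Track A: -8, 2, 12 — arithmetic, step +10.
Track B: -6, 12, -24 — geometric, ×-2 each step.
Track C: 0, 10, 20 — arithmetic, step +10.
The 12th slot belongs to track C; its 4th term is 30.

30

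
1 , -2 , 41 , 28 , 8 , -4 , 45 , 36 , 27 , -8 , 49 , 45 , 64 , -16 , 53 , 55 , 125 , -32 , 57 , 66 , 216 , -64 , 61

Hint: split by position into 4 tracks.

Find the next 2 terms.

Read the sequence 4 terms at a time; column i is its own pattern.
Track A: 1, 8, 27, 64, 125, 216 — consecutive cubes n³ from n = 1.
Track B: -2, -4, -8, -16, -32, -64 — geometric, ×2 each step.
Track C: 41, 45, 49, 53, 57, 61 — linear: a_n = 37 + 4·n.
Track D: 28, 36, 45, 55, 66 — the triangular numbers T_7, T_8, ….
The 24th slot belongs to track D; its 6th term is 78.
The 25th slot belongs to track A; its 7th term is 343.

78, 343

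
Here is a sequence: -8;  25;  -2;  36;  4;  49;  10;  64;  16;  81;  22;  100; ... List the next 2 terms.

28, 121

Taking every 2nd term gives 2 separate tracks.
Track A: -8, -2, 4, 10, 16, 22. Arithmetic with common difference +6.
Track B: 25, 36, 49, 64, 81, 100. Consecutive squares n² from n = 5.
Position 13 → track A, term 7 = 28.
Position 14 falls in track B as its term 7, giving 121.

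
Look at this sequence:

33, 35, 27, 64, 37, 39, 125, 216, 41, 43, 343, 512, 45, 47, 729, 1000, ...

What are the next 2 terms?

49, 51

Reading positions in blocks of 4 reveals the pattern AABB — 2 tracks woven together.
Stream A: 33, 35, 37, 39, 41, 43, 45, 47. Adding 2 each time.
Stream B: 27, 64, 125, 216, 343, 512, 729, 1000. Consecutive cubes n³ from n = 3.
Position 17 falls in stream A as its term 9, giving 49.
Term 18 comes from stream A (its 10th entry): 51.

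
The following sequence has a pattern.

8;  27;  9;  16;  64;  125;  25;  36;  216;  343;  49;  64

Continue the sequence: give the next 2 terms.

Positions follow the repeating pattern AABB; grouping by letter gives 2 tracks.
Subsequence A: 8, 27, 64, 125, 216, 343. The cubes 2³, 3³, 4³, ….
Subsequence B: 9, 16, 25, 36, 49, 64. Consecutive squares n² from n = 3.
Term 13 comes from subsequence A (its 7th entry): 512.
Position 14 falls in subsequence A as its term 8, giving 729.

512, 729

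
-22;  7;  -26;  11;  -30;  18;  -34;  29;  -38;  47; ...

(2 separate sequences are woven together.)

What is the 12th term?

The terms cycle through 2 interleaved subsequences.
Stream A: -22, -26, -30, -34, -38. Subtracting 4 each time.
Stream B: 7, 11, 18, 29, 47. Fibonacci-style (each term is the sum of the two before it).
Position 12 → stream B, term 6 = 76.

76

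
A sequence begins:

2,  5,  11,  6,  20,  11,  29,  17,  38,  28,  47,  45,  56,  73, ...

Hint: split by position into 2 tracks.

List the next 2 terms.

Split by position mod 2 into 2 tracks.
Subsequence A: 2, 11, 20, 29, 38, 47, 56 — arithmetic with common difference +9.
Subsequence B: 5, 6, 11, 17, 28, 45, 73 — Fibonacci-style (each term is the sum of the two before it).
Position 15 falls in subsequence A as its term 8, giving 65.
Position 16 → subsequence B, term 8 = 118.

65, 118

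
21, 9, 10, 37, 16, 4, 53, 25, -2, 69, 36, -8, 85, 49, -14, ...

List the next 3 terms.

Split by position mod 3 into 3 tracks.
Track A: 21, 37, 53, 69, 85 — arithmetic, step +16.
Track B: 9, 16, 25, 36, 49 — consecutive squares n² from n = 3.
Track C: 10, 4, -2, -8, -14 — arithmetic, step −6.
The 16th slot belongs to track A; its 6th term is 101.
Term 17 comes from track B (its 6th entry): 64.
Position 18 falls in track C as its term 6, giving -20.

101, 64, -20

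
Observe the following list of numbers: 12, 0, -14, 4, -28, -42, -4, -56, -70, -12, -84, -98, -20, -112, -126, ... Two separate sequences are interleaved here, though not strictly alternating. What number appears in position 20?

-168

Positions follow the repeating pattern ABB; grouping by letter gives 2 tracks.
Stream A: 12, 4, -4, -12, -20. Arithmetic, step −8.
Stream B: 0, -14, -28, -42, -56, -70, -84, -98, -112, -126. Subtracting 14 each time.
Term 20 comes from stream B (its 13th entry): -168.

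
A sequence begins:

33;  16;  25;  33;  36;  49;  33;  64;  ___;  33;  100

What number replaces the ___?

Reading positions in blocks of 3 reveals the pattern ABB — 2 tracks woven together.
Track A: 33, 33, 33, 33. Always 33.
Track B: 16, 25, 36, 49, 64, ?, 100. Perfect squares starting at 4².
Track B's pattern makes the blank 81.

81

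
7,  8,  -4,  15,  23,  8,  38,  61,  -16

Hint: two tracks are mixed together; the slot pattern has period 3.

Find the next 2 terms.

99, 160

Reading positions in blocks of 3 reveals the pattern AAB — 2 tracks woven together.
Track A: 7, 8, 15, 23, 38, 61 — each term equals the sum of the previous two.
Track B: -4, 8, -16 — geometric with ratio -2.
The 10th slot belongs to track A; its 7th term is 99.
The 11th slot belongs to track A; its 8th term is 160.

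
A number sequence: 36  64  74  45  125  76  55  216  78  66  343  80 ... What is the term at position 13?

78

The terms cycle through 3 interleaved subsequences.
Stream A: 36, 45, 55, 66 (triangular numbers starting at T_8).
Stream B: 64, 125, 216, 343 (the cubes 4³, 5³, 6³, …).
Stream C: 74, 76, 78, 80 (arithmetic with common difference +2).
Position 13 falls in stream A as its term 5, giving 78.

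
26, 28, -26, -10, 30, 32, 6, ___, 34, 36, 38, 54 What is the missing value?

22

Positions follow the repeating pattern AABB; grouping by letter gives 2 tracks.
Track A: 26, 28, 30, 32, 34, 36 — arithmetic with common difference +2.
Track B: -26, -10, 6, ?, 38, 54 — arithmetic, step +16.
Track B's pattern makes the blank 22.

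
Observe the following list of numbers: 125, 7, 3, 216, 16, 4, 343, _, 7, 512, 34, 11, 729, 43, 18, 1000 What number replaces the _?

25

Read the sequence 3 terms at a time; column i is its own pattern.
Track A: 125, 216, 343, 512, 729, 1000 (perfect cubes starting at 5³).
Track B: 7, 16, ?, 34, 43 (arithmetic, step +9).
Track C: 3, 4, 7, 11, 18 (a Fibonacci-like recurrence a_n = a_{n-1} + a_{n-2}).
Track B's pattern makes the blank 25.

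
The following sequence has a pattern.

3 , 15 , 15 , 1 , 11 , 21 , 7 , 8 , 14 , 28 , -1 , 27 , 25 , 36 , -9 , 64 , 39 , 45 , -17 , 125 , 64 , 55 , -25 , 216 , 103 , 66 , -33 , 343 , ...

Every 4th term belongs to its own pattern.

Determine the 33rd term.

Taking every 4th term gives 4 separate tracks.
Track A is 3, 11, 14, 25, 39, 64, 103, which is a Fibonacci-like recurrence a_n = a_{n-1} + a_{n-2}.
Track B is 15, 21, 28, 36, 45, 55, 66, which is the triangular numbers T_5, T_6, ….
Track C is 15, 7, -1, -9, -17, -25, -33, which is subtracting 8 each time.
Track D is 1, 8, 27, 64, 125, 216, 343, which is consecutive cubes n³ from n = 1.
Position 33 falls in track A as its term 9, giving 270.

270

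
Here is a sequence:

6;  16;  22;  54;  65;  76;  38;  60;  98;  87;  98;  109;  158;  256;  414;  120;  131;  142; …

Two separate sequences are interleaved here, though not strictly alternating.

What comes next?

670

Reading positions in blocks of 6 reveals the pattern AAABBB — 2 tracks woven together.
Stream A: 6, 16, 22, 38, 60, 98, 158, 256, 414 — Fibonacci-style (each term is the sum of the two before it).
Stream B: 54, 65, 76, 87, 98, 109, 120, 131, 142 — linear: a_n = 43 + 11·n.
Position 19 → stream A, term 10 = 670.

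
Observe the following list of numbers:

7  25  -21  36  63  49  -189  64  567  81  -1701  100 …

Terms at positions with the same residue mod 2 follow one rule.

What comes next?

5103

Odd-indexed and even-indexed terms follow separate rules.
Subsequence A: 7, -21, 63, -189, 567, -1701. A geometric progression (common ratio -3).
Subsequence B: 25, 36, 49, 64, 81, 100. Perfect squares starting at 5².
Position 13 → subsequence A, term 7 = 5103.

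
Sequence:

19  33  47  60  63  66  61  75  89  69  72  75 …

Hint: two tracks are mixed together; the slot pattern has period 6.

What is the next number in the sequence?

Positions follow the repeating pattern AAABBB; grouping by letter gives 2 tracks.
Stream A: 19, 33, 47, 61, 75, 89 — arithmetic with common difference +14.
Stream B: 60, 63, 66, 69, 72, 75 — arithmetic, step +3.
Position 13 falls in stream A as its term 7, giving 103.

103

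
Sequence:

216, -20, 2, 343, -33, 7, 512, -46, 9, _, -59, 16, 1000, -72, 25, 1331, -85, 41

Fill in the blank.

Split by position mod 3 into 3 tracks.
Track A: 216, 343, 512, ?, 1000, 1331. Consecutive cubes n³ from n = 6.
Track B: -20, -33, -46, -59, -72, -85. Subtracting 13 each time.
Track C: 2, 7, 9, 16, 25, 41. Each term equals the sum of the previous two.
Filling track A at index 4 by its rule yields 729.

729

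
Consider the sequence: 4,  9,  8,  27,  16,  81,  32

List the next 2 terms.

Taking every 2nd term gives 2 separate tracks.
Track A: 4, 8, 16, 32 — successive powers of 2.
Track B: 9, 27, 81 — multiplying by 3 each time.
Term 8 comes from track B (its 4th entry): 243.
The 9th slot belongs to track A; its 5th term is 64.

243, 64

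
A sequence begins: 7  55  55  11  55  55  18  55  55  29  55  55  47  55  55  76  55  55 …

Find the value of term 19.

Positions follow the repeating pattern ABB; grouping by letter gives 2 tracks.
Track A = 7, 11, 18, 29, 47, 76: Fibonacci-style (each term is the sum of the two before it).
Track B = 55, 55, 55, 55, 55, 55, 55, 55, 55, 55, 55, 55: always 55.
Term 19 comes from track A (its 7th entry): 123.

123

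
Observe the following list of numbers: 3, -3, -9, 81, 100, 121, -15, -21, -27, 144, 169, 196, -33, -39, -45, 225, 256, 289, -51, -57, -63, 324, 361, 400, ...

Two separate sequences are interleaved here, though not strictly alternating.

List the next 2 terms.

-69, -75

The slot pattern repeats as AAABBB (period 6), so there are 2 interleaved tracks.
Stream A: 3, -3, -9, -15, -21, -27, -33, -39, -45, -51, -57, -63 (subtracting 6 each time).
Stream B: 81, 100, 121, 144, 169, 196, 225, 256, 289, 324, 361, 400 (the squares 9², 10², 11², …).
The 25th slot belongs to stream A; its 13th term is -69.
The 26th slot belongs to stream A; its 14th term is -75.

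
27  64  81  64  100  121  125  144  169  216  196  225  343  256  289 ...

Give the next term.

512

Positions follow the repeating pattern ABB; grouping by letter gives 2 tracks.
Stream A is 27, 64, 125, 216, 343, which is the cubes 3³, 4³, 5³, ….
Stream B is 64, 81, 100, 121, 144, 169, 196, 225, 256, 289, which is perfect squares starting at 8².
Position 16 falls in stream A as its term 6, giving 512.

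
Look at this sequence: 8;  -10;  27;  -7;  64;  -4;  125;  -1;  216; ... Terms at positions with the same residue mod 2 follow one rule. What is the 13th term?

512

The terms cycle through 2 interleaved subsequences.
Track A is 8, 27, 64, 125, 216, which is perfect cubes starting at 2³.
Track B is -10, -7, -4, -1, which is arithmetic, step +3.
Position 13 → track A, term 7 = 512.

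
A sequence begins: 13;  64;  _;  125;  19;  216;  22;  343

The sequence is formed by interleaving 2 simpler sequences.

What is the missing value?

Positions 1, 3, 5, … form one subsequence and positions 2, 4, 6, … form another.
Track A: 13, ?, 19, 22 — arithmetic, step +3.
Track B: 64, 125, 216, 343 — the cubes 4³, 5³, 6³, ….
So the missing entry in track A is 16.

16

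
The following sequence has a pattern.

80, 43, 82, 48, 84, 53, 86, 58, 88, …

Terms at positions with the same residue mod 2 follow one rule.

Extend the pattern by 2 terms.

63, 90

Split by position mod 2 into 2 tracks.
Track A: 80, 82, 84, 86, 88 (arithmetic with common difference +2).
Track B: 43, 48, 53, 58 (linear: a_n = 38 + 5·n).
Position 10 → track B, term 5 = 63.
Term 11 comes from track A (its 6th entry): 90.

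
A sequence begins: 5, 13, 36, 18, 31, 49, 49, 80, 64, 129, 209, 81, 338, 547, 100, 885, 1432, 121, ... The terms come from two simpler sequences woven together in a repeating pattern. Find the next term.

2317

The slot pattern repeats as AAB (period 3), so there are 2 interleaved tracks.
Subsequence A: 5, 13, 18, 31, 49, 80, 129, 209, 338, 547, 885, 1432. Each term equals the sum of the previous two.
Subsequence B: 36, 49, 64, 81, 100, 121. The squares 6², 7², 8², ….
Position 19 → subsequence A, term 13 = 2317.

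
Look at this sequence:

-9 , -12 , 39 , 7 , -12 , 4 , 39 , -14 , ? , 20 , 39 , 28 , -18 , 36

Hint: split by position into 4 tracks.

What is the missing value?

-15

Split by position mod 4: positions 1, 5, 9, … form one track, and each other residue class forms its own.
Stream A is -9, -12, ?, -18, which is linear: a_n = -6 − 3·n.
Stream B is -12, 4, 20, 36, which is arithmetic, step +16.
Stream C is 39, 39, 39, which is the constant sequence 39.
Stream D is 7, -14, 28, which is geometric, ×-2 each step.
Stream A's pattern makes the blank -15.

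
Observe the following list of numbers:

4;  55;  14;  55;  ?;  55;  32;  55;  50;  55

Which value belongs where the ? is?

Positions 1, 3, 5, … form one subsequence and positions 2, 4, 6, … form another.
Stream A: 4, 14, ?, 32, 50. A Fibonacci-like recurrence a_n = a_{n-1} + a_{n-2}.
Stream B: 55, 55, 55, 55, 55. Always 55.
Stream A's pattern makes the blank 18.

18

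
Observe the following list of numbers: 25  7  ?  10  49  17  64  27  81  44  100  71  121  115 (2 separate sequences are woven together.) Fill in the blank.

The terms cycle through 2 interleaved subsequences.
Subsequence A is 25, ?, 49, 64, 81, 100, 121, which is consecutive squares n² from n = 5.
Subsequence B is 7, 10, 17, 27, 44, 71, 115, which is a Fibonacci-like recurrence a_n = a_{n-1} + a_{n-2}.
Subsequence A's pattern makes the blank 36.

36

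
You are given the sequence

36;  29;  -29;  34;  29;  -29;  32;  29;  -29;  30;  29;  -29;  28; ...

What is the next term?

Reading positions in blocks of 3 reveals the pattern ABB — 2 tracks woven together.
Stream A: 36, 34, 32, 30, 28 (linear: a_n = 38 − 2·n).
Stream B: 29, -29, 29, -29, 29, -29, 29, -29 (oscillating between 29 and -29).
Term 14 comes from stream B (its 9th entry): 29.

29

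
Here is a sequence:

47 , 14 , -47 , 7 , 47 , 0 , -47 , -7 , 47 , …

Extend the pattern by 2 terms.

-14, -47

The terms cycle through 2 interleaved subsequences.
Track A: 47, -47, 47, -47, 47. Oscillating between 47 and -47.
Track B: 14, 7, 0, -7. Arithmetic, step −7.
Position 10 → track B, term 5 = -14.
Term 11 comes from track A (its 6th entry): -47.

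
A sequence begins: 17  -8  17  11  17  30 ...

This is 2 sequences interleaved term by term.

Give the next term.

The terms cycle through 2 interleaved subsequences.
Stream A: 17, 17, 17 — the constant sequence 17.
Stream B: -8, 11, 30 — arithmetic, step +19.
Position 7 falls in stream A as its term 4, giving 17.

17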